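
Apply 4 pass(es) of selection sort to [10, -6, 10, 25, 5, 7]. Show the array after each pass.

Pass 1: Select minimum -6 at index 1, swap -> [-6, 10, 10, 25, 5, 7]
Pass 2: Select minimum 5 at index 4, swap -> [-6, 5, 10, 25, 10, 7]
Pass 3: Select minimum 7 at index 5, swap -> [-6, 5, 7, 25, 10, 10]
Pass 4: Select minimum 10 at index 4, swap -> [-6, 5, 7, 10, 25, 10]


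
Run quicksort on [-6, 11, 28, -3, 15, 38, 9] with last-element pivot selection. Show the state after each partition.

Partition 1: pivot=9 at index 2 -> [-6, -3, 9, 11, 15, 38, 28]
Partition 2: pivot=-3 at index 1 -> [-6, -3, 9, 11, 15, 38, 28]
Partition 3: pivot=28 at index 5 -> [-6, -3, 9, 11, 15, 28, 38]
Partition 4: pivot=15 at index 4 -> [-6, -3, 9, 11, 15, 28, 38]


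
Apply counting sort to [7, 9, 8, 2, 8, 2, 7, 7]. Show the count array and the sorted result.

Count array: [0, 0, 2, 0, 0, 0, 0, 3, 2, 1]
(count[i] = number of elements equal to i)
Cumulative count: [0, 0, 2, 2, 2, 2, 2, 5, 7, 8]
Sorted: [2, 2, 7, 7, 7, 8, 8, 9]


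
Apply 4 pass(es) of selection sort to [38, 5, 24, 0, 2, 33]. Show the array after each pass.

Pass 1: Select minimum 0 at index 3, swap -> [0, 5, 24, 38, 2, 33]
Pass 2: Select minimum 2 at index 4, swap -> [0, 2, 24, 38, 5, 33]
Pass 3: Select minimum 5 at index 4, swap -> [0, 2, 5, 38, 24, 33]
Pass 4: Select minimum 24 at index 4, swap -> [0, 2, 5, 24, 38, 33]


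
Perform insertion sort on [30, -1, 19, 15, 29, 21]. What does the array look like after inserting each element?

First element 30 is already 'sorted'
Insert -1: shifted 1 elements -> [-1, 30, 19, 15, 29, 21]
Insert 19: shifted 1 elements -> [-1, 19, 30, 15, 29, 21]
Insert 15: shifted 2 elements -> [-1, 15, 19, 30, 29, 21]
Insert 29: shifted 1 elements -> [-1, 15, 19, 29, 30, 21]
Insert 21: shifted 2 elements -> [-1, 15, 19, 21, 29, 30]


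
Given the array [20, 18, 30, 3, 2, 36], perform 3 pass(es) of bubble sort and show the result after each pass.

After pass 1: [18, 20, 3, 2, 30, 36] (3 swaps)
After pass 2: [18, 3, 2, 20, 30, 36] (2 swaps)
After pass 3: [3, 2, 18, 20, 30, 36] (2 swaps)
Total swaps: 7


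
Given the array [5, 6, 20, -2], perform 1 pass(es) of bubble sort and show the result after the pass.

After pass 1: [5, 6, -2, 20] (1 swaps)
Total swaps: 1


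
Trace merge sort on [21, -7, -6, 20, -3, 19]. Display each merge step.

Divide and conquer:
  Merge [-7] + [-6] -> [-7, -6]
  Merge [21] + [-7, -6] -> [-7, -6, 21]
  Merge [-3] + [19] -> [-3, 19]
  Merge [20] + [-3, 19] -> [-3, 19, 20]
  Merge [-7, -6, 21] + [-3, 19, 20] -> [-7, -6, -3, 19, 20, 21]


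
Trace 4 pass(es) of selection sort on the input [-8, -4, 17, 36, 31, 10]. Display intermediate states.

Pass 1: Select minimum -8 at index 0, swap -> [-8, -4, 17, 36, 31, 10]
Pass 2: Select minimum -4 at index 1, swap -> [-8, -4, 17, 36, 31, 10]
Pass 3: Select minimum 10 at index 5, swap -> [-8, -4, 10, 36, 31, 17]
Pass 4: Select minimum 17 at index 5, swap -> [-8, -4, 10, 17, 31, 36]


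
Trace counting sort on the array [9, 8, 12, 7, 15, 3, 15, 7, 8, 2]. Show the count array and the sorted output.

Count array: [0, 0, 1, 1, 0, 0, 0, 2, 2, 1, 0, 0, 1, 0, 0, 2]
(count[i] = number of elements equal to i)
Cumulative count: [0, 0, 1, 2, 2, 2, 2, 4, 6, 7, 7, 7, 8, 8, 8, 10]
Sorted: [2, 3, 7, 7, 8, 8, 9, 12, 15, 15]


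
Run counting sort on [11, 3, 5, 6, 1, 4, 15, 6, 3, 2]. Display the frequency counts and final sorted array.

Count array: [0, 1, 1, 2, 1, 1, 2, 0, 0, 0, 0, 1, 0, 0, 0, 1]
(count[i] = number of elements equal to i)
Cumulative count: [0, 1, 2, 4, 5, 6, 8, 8, 8, 8, 8, 9, 9, 9, 9, 10]
Sorted: [1, 2, 3, 3, 4, 5, 6, 6, 11, 15]


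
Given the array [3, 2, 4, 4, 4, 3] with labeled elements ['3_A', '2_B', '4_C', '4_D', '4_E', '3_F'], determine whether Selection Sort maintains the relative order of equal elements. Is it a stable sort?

Trace Selection Sort on the labeled array (the key is the number; the letter only tracks identity):
  Pass 1: minimum of unsorted part is 2_B at index 1; swap it with 3_A at index 0 -> [2_B, 3_A, 4_C, 4_D, 4_E, 3_F]
  Pass 2: minimum 3_A is already at index 1; no swap -> [2_B, 3_A, 4_C, 4_D, 4_E, 3_F]
  Pass 3: minimum of unsorted part is 3_F at index 5; swap it with 4_C at index 2 -> [2_B, 3_A, 3_F, 4_D, 4_E, 4_C]
  Pass 4: minimum 4_D is already at index 3; no swap -> [2_B, 3_A, 3_F, 4_D, 4_E, 4_C]
  Pass 5: minimum 4_E is already at index 4; no swap -> [2_B, 3_A, 3_F, 4_D, 4_E, 4_C]
Final order: [2_B, 3_A, 3_F, 4_D, 4_E, 4_C]
Equal keys:
  value 3: originally 3_A, 3_F; after sorting 3_A, 3_F -> order preserved
  value 4: originally 4_C, 4_D, 4_E; after sorting 4_D, 4_E, 4_C -> order changed
Equal keys were reordered, so Selection Sort is not stable: the long-range swap that moves the minimum into place can carry an element past an equal key. (One such input is enough; an unstable sort may happen to preserve order on other inputs, but it gives no guarantee.)
Answer: Not stable


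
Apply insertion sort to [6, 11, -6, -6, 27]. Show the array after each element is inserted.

First element 6 is already 'sorted'
Insert 11: shifted 0 elements -> [6, 11, -6, -6, 27]
Insert -6: shifted 2 elements -> [-6, 6, 11, -6, 27]
Insert -6: shifted 2 elements -> [-6, -6, 6, 11, 27]
Insert 27: shifted 0 elements -> [-6, -6, 6, 11, 27]


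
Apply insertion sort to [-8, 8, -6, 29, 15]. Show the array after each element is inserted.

First element -8 is already 'sorted'
Insert 8: shifted 0 elements -> [-8, 8, -6, 29, 15]
Insert -6: shifted 1 elements -> [-8, -6, 8, 29, 15]
Insert 29: shifted 0 elements -> [-8, -6, 8, 29, 15]
Insert 15: shifted 1 elements -> [-8, -6, 8, 15, 29]


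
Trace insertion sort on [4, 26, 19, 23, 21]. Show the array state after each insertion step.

First element 4 is already 'sorted'
Insert 26: shifted 0 elements -> [4, 26, 19, 23, 21]
Insert 19: shifted 1 elements -> [4, 19, 26, 23, 21]
Insert 23: shifted 1 elements -> [4, 19, 23, 26, 21]
Insert 21: shifted 2 elements -> [4, 19, 21, 23, 26]


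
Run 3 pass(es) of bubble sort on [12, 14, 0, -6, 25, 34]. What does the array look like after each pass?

After pass 1: [12, 0, -6, 14, 25, 34] (2 swaps)
After pass 2: [0, -6, 12, 14, 25, 34] (2 swaps)
After pass 3: [-6, 0, 12, 14, 25, 34] (1 swaps)
Total swaps: 5


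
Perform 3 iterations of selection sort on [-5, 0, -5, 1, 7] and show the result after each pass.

Pass 1: Select minimum -5 at index 0, swap -> [-5, 0, -5, 1, 7]
Pass 2: Select minimum -5 at index 2, swap -> [-5, -5, 0, 1, 7]
Pass 3: Select minimum 0 at index 2, swap -> [-5, -5, 0, 1, 7]


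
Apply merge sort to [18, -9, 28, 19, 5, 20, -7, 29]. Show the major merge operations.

Divide and conquer:
  Merge [18] + [-9] -> [-9, 18]
  Merge [28] + [19] -> [19, 28]
  Merge [-9, 18] + [19, 28] -> [-9, 18, 19, 28]
  Merge [5] + [20] -> [5, 20]
  Merge [-7] + [29] -> [-7, 29]
  Merge [5, 20] + [-7, 29] -> [-7, 5, 20, 29]
  Merge [-9, 18, 19, 28] + [-7, 5, 20, 29] -> [-9, -7, 5, 18, 19, 20, 28, 29]


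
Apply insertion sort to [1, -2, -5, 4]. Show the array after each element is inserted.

First element 1 is already 'sorted'
Insert -2: shifted 1 elements -> [-2, 1, -5, 4]
Insert -5: shifted 2 elements -> [-5, -2, 1, 4]
Insert 4: shifted 0 elements -> [-5, -2, 1, 4]


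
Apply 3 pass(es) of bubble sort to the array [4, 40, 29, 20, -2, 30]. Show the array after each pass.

After pass 1: [4, 29, 20, -2, 30, 40] (4 swaps)
After pass 2: [4, 20, -2, 29, 30, 40] (2 swaps)
After pass 3: [4, -2, 20, 29, 30, 40] (1 swaps)
Total swaps: 7


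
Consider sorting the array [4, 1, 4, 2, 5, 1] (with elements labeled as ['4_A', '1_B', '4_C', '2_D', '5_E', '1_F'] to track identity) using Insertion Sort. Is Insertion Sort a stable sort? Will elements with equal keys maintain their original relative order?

Trace Insertion Sort on the labeled array (the key is the number; the letter only tracks identity):
  Insert 1_B at index 0: [1_B, 4_A, 4_C, 2_D, 5_E, 1_F]
  Insert 4_C at index 2: [1_B, 4_A, 4_C, 2_D, 5_E, 1_F]
  Insert 2_D at index 1: [1_B, 2_D, 4_A, 4_C, 5_E, 1_F]
  Insert 5_E at index 4: [1_B, 2_D, 4_A, 4_C, 5_E, 1_F]
  Insert 1_F at index 1: [1_B, 1_F, 2_D, 4_A, 4_C, 5_E]
Final order: [1_B, 1_F, 2_D, 4_A, 4_C, 5_E]
Equal keys:
  value 1: originally 1_B, 1_F; after sorting 1_B, 1_F -> order preserved
  value 4: originally 4_A, 4_C; after sorting 4_A, 4_C -> order preserved
All equal keys kept their original relative order. Insertion Sort is stable: elements are shifted only while they are strictly greater than the key, so a key is inserted after any equal elements already placed.
Answer: Stable


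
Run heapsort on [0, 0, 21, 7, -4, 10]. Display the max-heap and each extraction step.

Build heap: [21, 7, 10, 0, -4, 0]
Extract 21: [10, 7, 0, 0, -4, 21]
Extract 10: [7, 0, 0, -4, 10, 21]
Extract 7: [0, -4, 0, 7, 10, 21]
Extract 0: [0, -4, 0, 7, 10, 21]
Extract 0: [-4, 0, 0, 7, 10, 21]


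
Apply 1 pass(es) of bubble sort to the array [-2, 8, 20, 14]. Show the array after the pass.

After pass 1: [-2, 8, 14, 20] (1 swaps)
Total swaps: 1


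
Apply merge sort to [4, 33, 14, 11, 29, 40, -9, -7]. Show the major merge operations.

Divide and conquer:
  Merge [4] + [33] -> [4, 33]
  Merge [14] + [11] -> [11, 14]
  Merge [4, 33] + [11, 14] -> [4, 11, 14, 33]
  Merge [29] + [40] -> [29, 40]
  Merge [-9] + [-7] -> [-9, -7]
  Merge [29, 40] + [-9, -7] -> [-9, -7, 29, 40]
  Merge [4, 11, 14, 33] + [-9, -7, 29, 40] -> [-9, -7, 4, 11, 14, 29, 33, 40]


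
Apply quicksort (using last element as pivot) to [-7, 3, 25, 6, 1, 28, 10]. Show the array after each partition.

Partition 1: pivot=10 at index 4 -> [-7, 3, 6, 1, 10, 28, 25]
Partition 2: pivot=1 at index 1 -> [-7, 1, 6, 3, 10, 28, 25]
Partition 3: pivot=3 at index 2 -> [-7, 1, 3, 6, 10, 28, 25]
Partition 4: pivot=25 at index 5 -> [-7, 1, 3, 6, 10, 25, 28]


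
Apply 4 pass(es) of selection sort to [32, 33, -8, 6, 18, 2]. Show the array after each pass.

Pass 1: Select minimum -8 at index 2, swap -> [-8, 33, 32, 6, 18, 2]
Pass 2: Select minimum 2 at index 5, swap -> [-8, 2, 32, 6, 18, 33]
Pass 3: Select minimum 6 at index 3, swap -> [-8, 2, 6, 32, 18, 33]
Pass 4: Select minimum 18 at index 4, swap -> [-8, 2, 6, 18, 32, 33]


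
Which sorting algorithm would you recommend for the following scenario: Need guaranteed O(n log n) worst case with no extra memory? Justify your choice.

Best choice: Heapsort
Reason: Heapsort is O(n log n) worst case and sorts in-place; quicksort can degrade to O(n^2)


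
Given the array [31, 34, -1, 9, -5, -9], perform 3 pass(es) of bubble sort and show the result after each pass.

After pass 1: [31, -1, 9, -5, -9, 34] (4 swaps)
After pass 2: [-1, 9, -5, -9, 31, 34] (4 swaps)
After pass 3: [-1, -5, -9, 9, 31, 34] (2 swaps)
Total swaps: 10


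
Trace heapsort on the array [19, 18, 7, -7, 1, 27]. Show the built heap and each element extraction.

Build heap: [27, 18, 19, -7, 1, 7]
Extract 27: [19, 18, 7, -7, 1, 27]
Extract 19: [18, 1, 7, -7, 19, 27]
Extract 18: [7, 1, -7, 18, 19, 27]
Extract 7: [1, -7, 7, 18, 19, 27]
Extract 1: [-7, 1, 7, 18, 19, 27]


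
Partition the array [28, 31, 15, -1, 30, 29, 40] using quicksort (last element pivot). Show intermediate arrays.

Partition 1: pivot=40 at index 6 -> [28, 31, 15, -1, 30, 29, 40]
Partition 2: pivot=29 at index 3 -> [28, 15, -1, 29, 30, 31, 40]
Partition 3: pivot=-1 at index 0 -> [-1, 15, 28, 29, 30, 31, 40]
Partition 4: pivot=28 at index 2 -> [-1, 15, 28, 29, 30, 31, 40]
Partition 5: pivot=31 at index 5 -> [-1, 15, 28, 29, 30, 31, 40]


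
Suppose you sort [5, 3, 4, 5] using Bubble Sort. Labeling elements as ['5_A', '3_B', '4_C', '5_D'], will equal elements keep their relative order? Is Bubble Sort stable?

Trace Bubble Sort on the labeled array (the key is the number; the letter only tracks identity):
  After pass 1: [3_B, 4_C, 5_A, 5_D]
  After pass 2: [3_B, 4_C, 5_A, 5_D] (no swaps, done)
Final order: [3_B, 4_C, 5_A, 5_D]
Equal keys:
  value 5: originally 5_A, 5_D; after sorting 5_A, 5_D -> order preserved
All equal keys kept their original relative order. Bubble Sort is stable: it only swaps adjacent elements when the left one is strictly greater, so equal keys never move past each other.
Answer: Stable


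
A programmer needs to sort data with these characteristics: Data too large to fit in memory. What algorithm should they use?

Best choice: External merge sort
Reason: Minimizes disk I/O by sequential reads/writes


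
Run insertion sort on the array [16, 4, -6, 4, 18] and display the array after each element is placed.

First element 16 is already 'sorted'
Insert 4: shifted 1 elements -> [4, 16, -6, 4, 18]
Insert -6: shifted 2 elements -> [-6, 4, 16, 4, 18]
Insert 4: shifted 1 elements -> [-6, 4, 4, 16, 18]
Insert 18: shifted 0 elements -> [-6, 4, 4, 16, 18]


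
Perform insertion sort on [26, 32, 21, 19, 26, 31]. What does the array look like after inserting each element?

First element 26 is already 'sorted'
Insert 32: shifted 0 elements -> [26, 32, 21, 19, 26, 31]
Insert 21: shifted 2 elements -> [21, 26, 32, 19, 26, 31]
Insert 19: shifted 3 elements -> [19, 21, 26, 32, 26, 31]
Insert 26: shifted 1 elements -> [19, 21, 26, 26, 32, 31]
Insert 31: shifted 1 elements -> [19, 21, 26, 26, 31, 32]


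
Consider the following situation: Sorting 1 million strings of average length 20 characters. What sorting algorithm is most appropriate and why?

Best choice: MSD radix sort or Mergesort
Reason: MSD radix sort is a non-comparison sort that buckets the strings by successive character positions, running in time proportional to the total number of characters examined rather than O(n log n) string comparisons; mergesort is a stable O(n log n)-comparison alternative that works for arbitrary variable-length keys


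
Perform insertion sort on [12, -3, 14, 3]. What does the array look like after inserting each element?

First element 12 is already 'sorted'
Insert -3: shifted 1 elements -> [-3, 12, 14, 3]
Insert 14: shifted 0 elements -> [-3, 12, 14, 3]
Insert 3: shifted 2 elements -> [-3, 3, 12, 14]


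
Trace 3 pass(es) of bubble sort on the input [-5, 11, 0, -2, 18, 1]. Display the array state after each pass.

After pass 1: [-5, 0, -2, 11, 1, 18] (3 swaps)
After pass 2: [-5, -2, 0, 1, 11, 18] (2 swaps)
After pass 3: [-5, -2, 0, 1, 11, 18] (0 swaps)
Total swaps: 5


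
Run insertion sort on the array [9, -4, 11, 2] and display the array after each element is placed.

First element 9 is already 'sorted'
Insert -4: shifted 1 elements -> [-4, 9, 11, 2]
Insert 11: shifted 0 elements -> [-4, 9, 11, 2]
Insert 2: shifted 2 elements -> [-4, 2, 9, 11]


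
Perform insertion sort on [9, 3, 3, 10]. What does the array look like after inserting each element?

First element 9 is already 'sorted'
Insert 3: shifted 1 elements -> [3, 9, 3, 10]
Insert 3: shifted 1 elements -> [3, 3, 9, 10]
Insert 10: shifted 0 elements -> [3, 3, 9, 10]


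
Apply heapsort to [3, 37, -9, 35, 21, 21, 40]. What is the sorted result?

Build heap: [40, 37, 21, 35, 21, 3, -9]
Extract 40: [37, 35, 21, -9, 21, 3, 40]
Extract 37: [35, 21, 21, -9, 3, 37, 40]
Extract 35: [21, 3, 21, -9, 35, 37, 40]
Extract 21: [21, 3, -9, 21, 35, 37, 40]
Extract 21: [3, -9, 21, 21, 35, 37, 40]
Extract 3: [-9, 3, 21, 21, 35, 37, 40]


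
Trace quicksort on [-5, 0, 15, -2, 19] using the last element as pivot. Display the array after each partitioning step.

Partition 1: pivot=19 at index 4 -> [-5, 0, 15, -2, 19]
Partition 2: pivot=-2 at index 1 -> [-5, -2, 15, 0, 19]
Partition 3: pivot=0 at index 2 -> [-5, -2, 0, 15, 19]


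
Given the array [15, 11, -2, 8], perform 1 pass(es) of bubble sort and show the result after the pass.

After pass 1: [11, -2, 8, 15] (3 swaps)
Total swaps: 3


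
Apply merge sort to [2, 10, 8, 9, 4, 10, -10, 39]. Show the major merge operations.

Divide and conquer:
  Merge [2] + [10] -> [2, 10]
  Merge [8] + [9] -> [8, 9]
  Merge [2, 10] + [8, 9] -> [2, 8, 9, 10]
  Merge [4] + [10] -> [4, 10]
  Merge [-10] + [39] -> [-10, 39]
  Merge [4, 10] + [-10, 39] -> [-10, 4, 10, 39]
  Merge [2, 8, 9, 10] + [-10, 4, 10, 39] -> [-10, 2, 4, 8, 9, 10, 10, 39]


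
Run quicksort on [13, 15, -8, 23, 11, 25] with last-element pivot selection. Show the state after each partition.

Partition 1: pivot=25 at index 5 -> [13, 15, -8, 23, 11, 25]
Partition 2: pivot=11 at index 1 -> [-8, 11, 13, 23, 15, 25]
Partition 3: pivot=15 at index 3 -> [-8, 11, 13, 15, 23, 25]


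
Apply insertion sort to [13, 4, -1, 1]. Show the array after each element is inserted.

First element 13 is already 'sorted'
Insert 4: shifted 1 elements -> [4, 13, -1, 1]
Insert -1: shifted 2 elements -> [-1, 4, 13, 1]
Insert 1: shifted 2 elements -> [-1, 1, 4, 13]


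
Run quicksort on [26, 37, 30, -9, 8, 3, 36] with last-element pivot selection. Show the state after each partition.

Partition 1: pivot=36 at index 5 -> [26, 30, -9, 8, 3, 36, 37]
Partition 2: pivot=3 at index 1 -> [-9, 3, 26, 8, 30, 36, 37]
Partition 3: pivot=30 at index 4 -> [-9, 3, 26, 8, 30, 36, 37]
Partition 4: pivot=8 at index 2 -> [-9, 3, 8, 26, 30, 36, 37]


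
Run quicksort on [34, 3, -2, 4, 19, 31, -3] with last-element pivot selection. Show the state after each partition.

Partition 1: pivot=-3 at index 0 -> [-3, 3, -2, 4, 19, 31, 34]
Partition 2: pivot=34 at index 6 -> [-3, 3, -2, 4, 19, 31, 34]
Partition 3: pivot=31 at index 5 -> [-3, 3, -2, 4, 19, 31, 34]
Partition 4: pivot=19 at index 4 -> [-3, 3, -2, 4, 19, 31, 34]
Partition 5: pivot=4 at index 3 -> [-3, 3, -2, 4, 19, 31, 34]
Partition 6: pivot=-2 at index 1 -> [-3, -2, 3, 4, 19, 31, 34]


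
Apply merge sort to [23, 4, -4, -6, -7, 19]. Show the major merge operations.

Divide and conquer:
  Merge [4] + [-4] -> [-4, 4]
  Merge [23] + [-4, 4] -> [-4, 4, 23]
  Merge [-7] + [19] -> [-7, 19]
  Merge [-6] + [-7, 19] -> [-7, -6, 19]
  Merge [-4, 4, 23] + [-7, -6, 19] -> [-7, -6, -4, 4, 19, 23]


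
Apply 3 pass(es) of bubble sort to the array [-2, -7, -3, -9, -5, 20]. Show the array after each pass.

After pass 1: [-7, -3, -9, -5, -2, 20] (4 swaps)
After pass 2: [-7, -9, -5, -3, -2, 20] (2 swaps)
After pass 3: [-9, -7, -5, -3, -2, 20] (1 swaps)
Total swaps: 7


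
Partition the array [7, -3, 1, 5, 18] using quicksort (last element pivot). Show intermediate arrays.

Partition 1: pivot=18 at index 4 -> [7, -3, 1, 5, 18]
Partition 2: pivot=5 at index 2 -> [-3, 1, 5, 7, 18]
Partition 3: pivot=1 at index 1 -> [-3, 1, 5, 7, 18]


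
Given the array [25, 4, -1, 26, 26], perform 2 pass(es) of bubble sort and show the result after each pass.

After pass 1: [4, -1, 25, 26, 26] (2 swaps)
After pass 2: [-1, 4, 25, 26, 26] (1 swaps)
Total swaps: 3


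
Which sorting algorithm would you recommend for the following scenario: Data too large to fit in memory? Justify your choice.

Best choice: External merge sort
Reason: Minimizes disk I/O by sequential reads/writes


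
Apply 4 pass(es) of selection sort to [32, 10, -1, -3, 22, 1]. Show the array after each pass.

Pass 1: Select minimum -3 at index 3, swap -> [-3, 10, -1, 32, 22, 1]
Pass 2: Select minimum -1 at index 2, swap -> [-3, -1, 10, 32, 22, 1]
Pass 3: Select minimum 1 at index 5, swap -> [-3, -1, 1, 32, 22, 10]
Pass 4: Select minimum 10 at index 5, swap -> [-3, -1, 1, 10, 22, 32]


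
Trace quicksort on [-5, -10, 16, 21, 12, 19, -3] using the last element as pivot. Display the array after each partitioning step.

Partition 1: pivot=-3 at index 2 -> [-5, -10, -3, 21, 12, 19, 16]
Partition 2: pivot=-10 at index 0 -> [-10, -5, -3, 21, 12, 19, 16]
Partition 3: pivot=16 at index 4 -> [-10, -5, -3, 12, 16, 19, 21]
Partition 4: pivot=21 at index 6 -> [-10, -5, -3, 12, 16, 19, 21]


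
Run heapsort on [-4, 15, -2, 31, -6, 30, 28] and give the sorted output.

Build heap: [31, 15, 30, -4, -6, -2, 28]
Extract 31: [30, 15, 28, -4, -6, -2, 31]
Extract 30: [28, 15, -2, -4, -6, 30, 31]
Extract 28: [15, -4, -2, -6, 28, 30, 31]
Extract 15: [-2, -4, -6, 15, 28, 30, 31]
Extract -2: [-4, -6, -2, 15, 28, 30, 31]
Extract -4: [-6, -4, -2, 15, 28, 30, 31]


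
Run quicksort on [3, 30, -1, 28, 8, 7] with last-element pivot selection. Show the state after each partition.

Partition 1: pivot=7 at index 2 -> [3, -1, 7, 28, 8, 30]
Partition 2: pivot=-1 at index 0 -> [-1, 3, 7, 28, 8, 30]
Partition 3: pivot=30 at index 5 -> [-1, 3, 7, 28, 8, 30]
Partition 4: pivot=8 at index 3 -> [-1, 3, 7, 8, 28, 30]


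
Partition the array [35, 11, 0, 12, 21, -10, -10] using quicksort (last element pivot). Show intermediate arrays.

Partition 1: pivot=-10 at index 1 -> [-10, -10, 0, 12, 21, 35, 11]
Partition 2: pivot=11 at index 3 -> [-10, -10, 0, 11, 21, 35, 12]
Partition 3: pivot=12 at index 4 -> [-10, -10, 0, 11, 12, 35, 21]
Partition 4: pivot=21 at index 5 -> [-10, -10, 0, 11, 12, 21, 35]


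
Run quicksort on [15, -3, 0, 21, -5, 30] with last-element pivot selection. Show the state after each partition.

Partition 1: pivot=30 at index 5 -> [15, -3, 0, 21, -5, 30]
Partition 2: pivot=-5 at index 0 -> [-5, -3, 0, 21, 15, 30]
Partition 3: pivot=15 at index 3 -> [-5, -3, 0, 15, 21, 30]
Partition 4: pivot=0 at index 2 -> [-5, -3, 0, 15, 21, 30]


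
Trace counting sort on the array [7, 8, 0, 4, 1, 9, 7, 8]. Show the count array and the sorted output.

Count array: [1, 1, 0, 0, 1, 0, 0, 2, 2, 1]
(count[i] = number of elements equal to i)
Cumulative count: [1, 2, 2, 2, 3, 3, 3, 5, 7, 8]
Sorted: [0, 1, 4, 7, 7, 8, 8, 9]


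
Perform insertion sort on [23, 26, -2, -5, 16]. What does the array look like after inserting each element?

First element 23 is already 'sorted'
Insert 26: shifted 0 elements -> [23, 26, -2, -5, 16]
Insert -2: shifted 2 elements -> [-2, 23, 26, -5, 16]
Insert -5: shifted 3 elements -> [-5, -2, 23, 26, 16]
Insert 16: shifted 2 elements -> [-5, -2, 16, 23, 26]


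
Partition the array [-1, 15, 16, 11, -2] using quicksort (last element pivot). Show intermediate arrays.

Partition 1: pivot=-2 at index 0 -> [-2, 15, 16, 11, -1]
Partition 2: pivot=-1 at index 1 -> [-2, -1, 16, 11, 15]
Partition 3: pivot=15 at index 3 -> [-2, -1, 11, 15, 16]


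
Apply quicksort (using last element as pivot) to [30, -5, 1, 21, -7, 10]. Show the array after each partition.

Partition 1: pivot=10 at index 3 -> [-5, 1, -7, 10, 30, 21]
Partition 2: pivot=-7 at index 0 -> [-7, 1, -5, 10, 30, 21]
Partition 3: pivot=-5 at index 1 -> [-7, -5, 1, 10, 30, 21]
Partition 4: pivot=21 at index 4 -> [-7, -5, 1, 10, 21, 30]


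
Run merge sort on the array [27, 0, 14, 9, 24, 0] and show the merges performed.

Divide and conquer:
  Merge [0] + [14] -> [0, 14]
  Merge [27] + [0, 14] -> [0, 14, 27]
  Merge [24] + [0] -> [0, 24]
  Merge [9] + [0, 24] -> [0, 9, 24]
  Merge [0, 14, 27] + [0, 9, 24] -> [0, 0, 9, 14, 24, 27]


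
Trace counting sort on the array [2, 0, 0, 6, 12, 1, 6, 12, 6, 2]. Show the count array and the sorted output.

Count array: [2, 1, 2, 0, 0, 0, 3, 0, 0, 0, 0, 0, 2]
(count[i] = number of elements equal to i)
Cumulative count: [2, 3, 5, 5, 5, 5, 8, 8, 8, 8, 8, 8, 10]
Sorted: [0, 0, 1, 2, 2, 6, 6, 6, 12, 12]


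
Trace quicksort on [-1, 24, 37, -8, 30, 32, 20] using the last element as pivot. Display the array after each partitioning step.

Partition 1: pivot=20 at index 2 -> [-1, -8, 20, 24, 30, 32, 37]
Partition 2: pivot=-8 at index 0 -> [-8, -1, 20, 24, 30, 32, 37]
Partition 3: pivot=37 at index 6 -> [-8, -1, 20, 24, 30, 32, 37]
Partition 4: pivot=32 at index 5 -> [-8, -1, 20, 24, 30, 32, 37]
Partition 5: pivot=30 at index 4 -> [-8, -1, 20, 24, 30, 32, 37]


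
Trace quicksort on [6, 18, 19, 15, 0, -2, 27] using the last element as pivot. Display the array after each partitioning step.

Partition 1: pivot=27 at index 6 -> [6, 18, 19, 15, 0, -2, 27]
Partition 2: pivot=-2 at index 0 -> [-2, 18, 19, 15, 0, 6, 27]
Partition 3: pivot=6 at index 2 -> [-2, 0, 6, 15, 18, 19, 27]
Partition 4: pivot=19 at index 5 -> [-2, 0, 6, 15, 18, 19, 27]
Partition 5: pivot=18 at index 4 -> [-2, 0, 6, 15, 18, 19, 27]


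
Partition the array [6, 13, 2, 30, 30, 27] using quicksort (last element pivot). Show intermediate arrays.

Partition 1: pivot=27 at index 3 -> [6, 13, 2, 27, 30, 30]
Partition 2: pivot=2 at index 0 -> [2, 13, 6, 27, 30, 30]
Partition 3: pivot=6 at index 1 -> [2, 6, 13, 27, 30, 30]
Partition 4: pivot=30 at index 5 -> [2, 6, 13, 27, 30, 30]


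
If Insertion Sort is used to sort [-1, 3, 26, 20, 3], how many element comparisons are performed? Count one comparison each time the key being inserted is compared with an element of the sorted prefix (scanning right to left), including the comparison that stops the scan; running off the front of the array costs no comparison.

Insert 3: -1 <= 3 (stop) = 1 comparison(s) -> [-1, 3, 26, 20, 3]
Insert 26: 3 <= 26 (stop) = 1 comparison(s) -> [-1, 3, 26, 20, 3]
Insert 20: 26 > 20 (shift), 3 <= 20 (stop) = 2 comparison(s) -> [-1, 3, 20, 26, 3]
Insert 3: 26 > 3 (shift), 20 > 3 (shift), 3 <= 3 (stop) = 3 comparison(s) -> [-1, 3, 3, 20, 26]
Total comparisons: 1 + 1 + 2 + 3 = 7


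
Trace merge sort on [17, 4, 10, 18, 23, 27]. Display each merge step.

Divide and conquer:
  Merge [4] + [10] -> [4, 10]
  Merge [17] + [4, 10] -> [4, 10, 17]
  Merge [23] + [27] -> [23, 27]
  Merge [18] + [23, 27] -> [18, 23, 27]
  Merge [4, 10, 17] + [18, 23, 27] -> [4, 10, 17, 18, 23, 27]


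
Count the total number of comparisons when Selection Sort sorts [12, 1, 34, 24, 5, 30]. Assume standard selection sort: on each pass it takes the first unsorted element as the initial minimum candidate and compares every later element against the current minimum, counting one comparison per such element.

Pass 1: scan indices 1..5 for the minimum = 5 comparison(s); min is 1, place at index 0 -> [1, 12, 34, 24, 5, 30]
Pass 2: scan indices 2..5 for the minimum = 4 comparison(s); min is 5, place at index 1 -> [1, 5, 34, 24, 12, 30]
Pass 3: scan indices 3..5 for the minimum = 3 comparison(s); min is 12, place at index 2 -> [1, 5, 12, 24, 34, 30]
Pass 4: scan indices 4..5 for the minimum = 2 comparison(s); min is 24, place at index 3 -> [1, 5, 12, 24, 34, 30]
Pass 5: scan indices 5..5 for the minimum = 1 comparison(s); min is 30, place at index 4 -> [1, 5, 12, 24, 30, 34]
Selection sort always scans the whole unsorted suffix, so the count is (n-1) + (n-2) + ... + 1 = n(n-1)/2 = 6*5/2 = 15 regardless of the input order.
Total comparisons: 5 + 4 + 3 + 2 + 1 = 15


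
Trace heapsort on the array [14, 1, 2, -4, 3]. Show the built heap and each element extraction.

Build heap: [14, 3, 2, -4, 1]
Extract 14: [3, 1, 2, -4, 14]
Extract 3: [2, 1, -4, 3, 14]
Extract 2: [1, -4, 2, 3, 14]
Extract 1: [-4, 1, 2, 3, 14]


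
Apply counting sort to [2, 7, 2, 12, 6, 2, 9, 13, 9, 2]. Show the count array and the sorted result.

Count array: [0, 0, 4, 0, 0, 0, 1, 1, 0, 2, 0, 0, 1, 1]
(count[i] = number of elements equal to i)
Cumulative count: [0, 0, 4, 4, 4, 4, 5, 6, 6, 8, 8, 8, 9, 10]
Sorted: [2, 2, 2, 2, 6, 7, 9, 9, 12, 13]


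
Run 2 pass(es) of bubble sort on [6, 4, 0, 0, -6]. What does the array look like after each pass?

After pass 1: [4, 0, 0, -6, 6] (4 swaps)
After pass 2: [0, 0, -6, 4, 6] (3 swaps)
Total swaps: 7


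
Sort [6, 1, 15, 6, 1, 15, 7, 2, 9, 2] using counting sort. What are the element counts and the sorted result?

Count array: [0, 2, 2, 0, 0, 0, 2, 1, 0, 1, 0, 0, 0, 0, 0, 2]
(count[i] = number of elements equal to i)
Cumulative count: [0, 2, 4, 4, 4, 4, 6, 7, 7, 8, 8, 8, 8, 8, 8, 10]
Sorted: [1, 1, 2, 2, 6, 6, 7, 9, 15, 15]


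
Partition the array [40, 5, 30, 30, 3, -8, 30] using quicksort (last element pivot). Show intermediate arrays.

Partition 1: pivot=30 at index 5 -> [5, 30, 30, 3, -8, 30, 40]
Partition 2: pivot=-8 at index 0 -> [-8, 30, 30, 3, 5, 30, 40]
Partition 3: pivot=5 at index 2 -> [-8, 3, 5, 30, 30, 30, 40]
Partition 4: pivot=30 at index 4 -> [-8, 3, 5, 30, 30, 30, 40]


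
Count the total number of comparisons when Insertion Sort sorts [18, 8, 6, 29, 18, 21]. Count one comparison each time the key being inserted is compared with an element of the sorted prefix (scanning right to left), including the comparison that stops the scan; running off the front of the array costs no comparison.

Insert 8: 18 > 8 (shift), reached front = 1 comparison(s) -> [8, 18, 6, 29, 18, 21]
Insert 6: 18 > 6 (shift), 8 > 6 (shift), reached front = 2 comparison(s) -> [6, 8, 18, 29, 18, 21]
Insert 29: 18 <= 29 (stop) = 1 comparison(s) -> [6, 8, 18, 29, 18, 21]
Insert 18: 29 > 18 (shift), 18 <= 18 (stop) = 2 comparison(s) -> [6, 8, 18, 18, 29, 21]
Insert 21: 29 > 21 (shift), 18 <= 21 (stop) = 2 comparison(s) -> [6, 8, 18, 18, 21, 29]
Total comparisons: 1 + 2 + 1 + 2 + 2 = 8


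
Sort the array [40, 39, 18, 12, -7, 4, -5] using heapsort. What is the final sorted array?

Build heap: [40, 39, 18, 12, -7, 4, -5]
Extract 40: [39, 12, 18, -5, -7, 4, 40]
Extract 39: [18, 12, 4, -5, -7, 39, 40]
Extract 18: [12, -5, 4, -7, 18, 39, 40]
Extract 12: [4, -5, -7, 12, 18, 39, 40]
Extract 4: [-5, -7, 4, 12, 18, 39, 40]
Extract -5: [-7, -5, 4, 12, 18, 39, 40]


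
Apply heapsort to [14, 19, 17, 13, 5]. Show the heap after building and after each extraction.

Build heap: [19, 14, 17, 13, 5]
Extract 19: [17, 14, 5, 13, 19]
Extract 17: [14, 13, 5, 17, 19]
Extract 14: [13, 5, 14, 17, 19]
Extract 13: [5, 13, 14, 17, 19]


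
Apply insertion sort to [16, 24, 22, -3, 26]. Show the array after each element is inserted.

First element 16 is already 'sorted'
Insert 24: shifted 0 elements -> [16, 24, 22, -3, 26]
Insert 22: shifted 1 elements -> [16, 22, 24, -3, 26]
Insert -3: shifted 3 elements -> [-3, 16, 22, 24, 26]
Insert 26: shifted 0 elements -> [-3, 16, 22, 24, 26]


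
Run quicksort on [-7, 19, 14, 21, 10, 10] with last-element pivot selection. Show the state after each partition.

Partition 1: pivot=10 at index 2 -> [-7, 10, 10, 21, 19, 14]
Partition 2: pivot=10 at index 1 -> [-7, 10, 10, 21, 19, 14]
Partition 3: pivot=14 at index 3 -> [-7, 10, 10, 14, 19, 21]
Partition 4: pivot=21 at index 5 -> [-7, 10, 10, 14, 19, 21]


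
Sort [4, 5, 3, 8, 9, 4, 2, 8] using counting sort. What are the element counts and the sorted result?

Count array: [0, 0, 1, 1, 2, 1, 0, 0, 2, 1]
(count[i] = number of elements equal to i)
Cumulative count: [0, 0, 1, 2, 4, 5, 5, 5, 7, 8]
Sorted: [2, 3, 4, 4, 5, 8, 8, 9]


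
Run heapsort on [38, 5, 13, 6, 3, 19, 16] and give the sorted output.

Build heap: [38, 6, 19, 5, 3, 13, 16]
Extract 38: [19, 6, 16, 5, 3, 13, 38]
Extract 19: [16, 6, 13, 5, 3, 19, 38]
Extract 16: [13, 6, 3, 5, 16, 19, 38]
Extract 13: [6, 5, 3, 13, 16, 19, 38]
Extract 6: [5, 3, 6, 13, 16, 19, 38]
Extract 5: [3, 5, 6, 13, 16, 19, 38]


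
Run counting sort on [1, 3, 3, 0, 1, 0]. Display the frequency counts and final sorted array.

Count array: [2, 2, 0, 2]
(count[i] = number of elements equal to i)
Cumulative count: [2, 4, 4, 6]
Sorted: [0, 0, 1, 1, 3, 3]


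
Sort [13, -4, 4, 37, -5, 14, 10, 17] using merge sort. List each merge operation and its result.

Divide and conquer:
  Merge [13] + [-4] -> [-4, 13]
  Merge [4] + [37] -> [4, 37]
  Merge [-4, 13] + [4, 37] -> [-4, 4, 13, 37]
  Merge [-5] + [14] -> [-5, 14]
  Merge [10] + [17] -> [10, 17]
  Merge [-5, 14] + [10, 17] -> [-5, 10, 14, 17]
  Merge [-4, 4, 13, 37] + [-5, 10, 14, 17] -> [-5, -4, 4, 10, 13, 14, 17, 37]


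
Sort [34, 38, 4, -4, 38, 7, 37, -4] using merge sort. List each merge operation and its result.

Divide and conquer:
  Merge [34] + [38] -> [34, 38]
  Merge [4] + [-4] -> [-4, 4]
  Merge [34, 38] + [-4, 4] -> [-4, 4, 34, 38]
  Merge [38] + [7] -> [7, 38]
  Merge [37] + [-4] -> [-4, 37]
  Merge [7, 38] + [-4, 37] -> [-4, 7, 37, 38]
  Merge [-4, 4, 34, 38] + [-4, 7, 37, 38] -> [-4, -4, 4, 7, 34, 37, 38, 38]


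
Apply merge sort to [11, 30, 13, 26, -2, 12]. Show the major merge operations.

Divide and conquer:
  Merge [30] + [13] -> [13, 30]
  Merge [11] + [13, 30] -> [11, 13, 30]
  Merge [-2] + [12] -> [-2, 12]
  Merge [26] + [-2, 12] -> [-2, 12, 26]
  Merge [11, 13, 30] + [-2, 12, 26] -> [-2, 11, 12, 13, 26, 30]


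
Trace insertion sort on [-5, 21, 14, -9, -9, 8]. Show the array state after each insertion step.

First element -5 is already 'sorted'
Insert 21: shifted 0 elements -> [-5, 21, 14, -9, -9, 8]
Insert 14: shifted 1 elements -> [-5, 14, 21, -9, -9, 8]
Insert -9: shifted 3 elements -> [-9, -5, 14, 21, -9, 8]
Insert -9: shifted 3 elements -> [-9, -9, -5, 14, 21, 8]
Insert 8: shifted 2 elements -> [-9, -9, -5, 8, 14, 21]


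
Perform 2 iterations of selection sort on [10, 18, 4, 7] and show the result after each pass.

Pass 1: Select minimum 4 at index 2, swap -> [4, 18, 10, 7]
Pass 2: Select minimum 7 at index 3, swap -> [4, 7, 10, 18]


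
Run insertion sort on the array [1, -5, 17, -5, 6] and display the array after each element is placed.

First element 1 is already 'sorted'
Insert -5: shifted 1 elements -> [-5, 1, 17, -5, 6]
Insert 17: shifted 0 elements -> [-5, 1, 17, -5, 6]
Insert -5: shifted 2 elements -> [-5, -5, 1, 17, 6]
Insert 6: shifted 1 elements -> [-5, -5, 1, 6, 17]


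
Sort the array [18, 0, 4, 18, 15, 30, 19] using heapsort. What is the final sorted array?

Build heap: [30, 18, 19, 0, 15, 4, 18]
Extract 30: [19, 18, 18, 0, 15, 4, 30]
Extract 19: [18, 15, 18, 0, 4, 19, 30]
Extract 18: [18, 15, 4, 0, 18, 19, 30]
Extract 18: [15, 0, 4, 18, 18, 19, 30]
Extract 15: [4, 0, 15, 18, 18, 19, 30]
Extract 4: [0, 4, 15, 18, 18, 19, 30]


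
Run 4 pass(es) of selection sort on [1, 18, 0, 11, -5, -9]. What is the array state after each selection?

Pass 1: Select minimum -9 at index 5, swap -> [-9, 18, 0, 11, -5, 1]
Pass 2: Select minimum -5 at index 4, swap -> [-9, -5, 0, 11, 18, 1]
Pass 3: Select minimum 0 at index 2, swap -> [-9, -5, 0, 11, 18, 1]
Pass 4: Select minimum 1 at index 5, swap -> [-9, -5, 0, 1, 18, 11]


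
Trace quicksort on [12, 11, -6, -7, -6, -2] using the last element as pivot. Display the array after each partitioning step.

Partition 1: pivot=-2 at index 3 -> [-6, -7, -6, -2, 12, 11]
Partition 2: pivot=-6 at index 2 -> [-6, -7, -6, -2, 12, 11]
Partition 3: pivot=-7 at index 0 -> [-7, -6, -6, -2, 12, 11]
Partition 4: pivot=11 at index 4 -> [-7, -6, -6, -2, 11, 12]


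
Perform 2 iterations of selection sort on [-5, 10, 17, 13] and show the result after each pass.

Pass 1: Select minimum -5 at index 0, swap -> [-5, 10, 17, 13]
Pass 2: Select minimum 10 at index 1, swap -> [-5, 10, 17, 13]


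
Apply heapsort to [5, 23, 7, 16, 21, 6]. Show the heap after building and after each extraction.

Build heap: [23, 21, 7, 16, 5, 6]
Extract 23: [21, 16, 7, 6, 5, 23]
Extract 21: [16, 6, 7, 5, 21, 23]
Extract 16: [7, 6, 5, 16, 21, 23]
Extract 7: [6, 5, 7, 16, 21, 23]
Extract 6: [5, 6, 7, 16, 21, 23]


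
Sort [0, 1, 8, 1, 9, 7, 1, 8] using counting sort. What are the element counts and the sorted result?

Count array: [1, 3, 0, 0, 0, 0, 0, 1, 2, 1]
(count[i] = number of elements equal to i)
Cumulative count: [1, 4, 4, 4, 4, 4, 4, 5, 7, 8]
Sorted: [0, 1, 1, 1, 7, 8, 8, 9]


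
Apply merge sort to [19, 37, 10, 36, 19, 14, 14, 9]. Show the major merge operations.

Divide and conquer:
  Merge [19] + [37] -> [19, 37]
  Merge [10] + [36] -> [10, 36]
  Merge [19, 37] + [10, 36] -> [10, 19, 36, 37]
  Merge [19] + [14] -> [14, 19]
  Merge [14] + [9] -> [9, 14]
  Merge [14, 19] + [9, 14] -> [9, 14, 14, 19]
  Merge [10, 19, 36, 37] + [9, 14, 14, 19] -> [9, 10, 14, 14, 19, 19, 36, 37]


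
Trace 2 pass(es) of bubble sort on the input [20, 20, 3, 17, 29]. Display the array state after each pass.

After pass 1: [20, 3, 17, 20, 29] (2 swaps)
After pass 2: [3, 17, 20, 20, 29] (2 swaps)
Total swaps: 4


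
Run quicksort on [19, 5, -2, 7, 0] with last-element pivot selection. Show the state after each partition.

Partition 1: pivot=0 at index 1 -> [-2, 0, 19, 7, 5]
Partition 2: pivot=5 at index 2 -> [-2, 0, 5, 7, 19]
Partition 3: pivot=19 at index 4 -> [-2, 0, 5, 7, 19]


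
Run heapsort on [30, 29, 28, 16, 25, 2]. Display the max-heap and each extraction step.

Build heap: [30, 29, 28, 16, 25, 2]
Extract 30: [29, 25, 28, 16, 2, 30]
Extract 29: [28, 25, 2, 16, 29, 30]
Extract 28: [25, 16, 2, 28, 29, 30]
Extract 25: [16, 2, 25, 28, 29, 30]
Extract 16: [2, 16, 25, 28, 29, 30]


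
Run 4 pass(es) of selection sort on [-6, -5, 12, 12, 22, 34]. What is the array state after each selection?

Pass 1: Select minimum -6 at index 0, swap -> [-6, -5, 12, 12, 22, 34]
Pass 2: Select minimum -5 at index 1, swap -> [-6, -5, 12, 12, 22, 34]
Pass 3: Select minimum 12 at index 2, swap -> [-6, -5, 12, 12, 22, 34]
Pass 4: Select minimum 12 at index 3, swap -> [-6, -5, 12, 12, 22, 34]


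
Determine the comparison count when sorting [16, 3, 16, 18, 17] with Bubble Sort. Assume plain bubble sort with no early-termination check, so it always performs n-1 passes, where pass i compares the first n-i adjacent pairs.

Pass 1: compare adjacent pairs (0,1)..(3,4) = 4 comparison(s), 2 swap(s) -> [3, 16, 16, 17, 18]
Pass 2: compare adjacent pairs (0,1)..(2,3) = 3 comparison(s), 0 swap(s) -> [3, 16, 16, 17, 18]
Pass 3: compare adjacent pairs (0,1)..(1,2) = 2 comparison(s), 0 swap(s) -> [3, 16, 16, 17, 18]
Pass 4: compare adjacent pairs (0,1)..(0,1) = 1 comparison(s), 0 swap(s) -> [3, 16, 16, 17, 18]
Total comparisons: 4 + 3 + 2 + 1 = 10


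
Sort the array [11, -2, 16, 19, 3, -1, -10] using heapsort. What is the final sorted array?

Build heap: [19, 11, 16, -2, 3, -1, -10]
Extract 19: [16, 11, -1, -2, 3, -10, 19]
Extract 16: [11, 3, -1, -2, -10, 16, 19]
Extract 11: [3, -2, -1, -10, 11, 16, 19]
Extract 3: [-1, -2, -10, 3, 11, 16, 19]
Extract -1: [-2, -10, -1, 3, 11, 16, 19]
Extract -2: [-10, -2, -1, 3, 11, 16, 19]


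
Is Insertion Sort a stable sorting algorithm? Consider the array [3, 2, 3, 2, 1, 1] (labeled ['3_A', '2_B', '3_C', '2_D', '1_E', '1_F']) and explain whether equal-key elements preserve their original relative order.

Trace Insertion Sort on the labeled array (the key is the number; the letter only tracks identity):
  Insert 2_B at index 0: [2_B, 3_A, 3_C, 2_D, 1_E, 1_F]
  Insert 3_C at index 2: [2_B, 3_A, 3_C, 2_D, 1_E, 1_F]
  Insert 2_D at index 1: [2_B, 2_D, 3_A, 3_C, 1_E, 1_F]
  Insert 1_E at index 0: [1_E, 2_B, 2_D, 3_A, 3_C, 1_F]
  Insert 1_F at index 1: [1_E, 1_F, 2_B, 2_D, 3_A, 3_C]
Final order: [1_E, 1_F, 2_B, 2_D, 3_A, 3_C]
Equal keys:
  value 1: originally 1_E, 1_F; after sorting 1_E, 1_F -> order preserved
  value 2: originally 2_B, 2_D; after sorting 2_B, 2_D -> order preserved
  value 3: originally 3_A, 3_C; after sorting 3_A, 3_C -> order preserved
All equal keys kept their original relative order. Insertion Sort is stable: elements are shifted only while they are strictly greater than the key, so a key is inserted after any equal elements already placed.
Answer: Stable


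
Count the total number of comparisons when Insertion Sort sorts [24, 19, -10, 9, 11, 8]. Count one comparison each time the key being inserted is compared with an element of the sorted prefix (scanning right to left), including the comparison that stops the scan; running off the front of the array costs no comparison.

Insert 19: 24 > 19 (shift), reached front = 1 comparison(s) -> [19, 24, -10, 9, 11, 8]
Insert -10: 24 > -10 (shift), 19 > -10 (shift), reached front = 2 comparison(s) -> [-10, 19, 24, 9, 11, 8]
Insert 9: 24 > 9 (shift), 19 > 9 (shift), -10 <= 9 (stop) = 3 comparison(s) -> [-10, 9, 19, 24, 11, 8]
Insert 11: 24 > 11 (shift), 19 > 11 (shift), 9 <= 11 (stop) = 3 comparison(s) -> [-10, 9, 11, 19, 24, 8]
Insert 8: 24 > 8 (shift), 19 > 8 (shift), 11 > 8 (shift), 9 > 8 (shift), -10 <= 8 (stop) = 5 comparison(s) -> [-10, 8, 9, 11, 19, 24]
Total comparisons: 1 + 2 + 3 + 3 + 5 = 14


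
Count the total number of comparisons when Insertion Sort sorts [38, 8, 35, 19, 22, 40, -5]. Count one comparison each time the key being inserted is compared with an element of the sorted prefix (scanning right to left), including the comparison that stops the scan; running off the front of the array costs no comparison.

Insert 8: 38 > 8 (shift), reached front = 1 comparison(s) -> [8, 38, 35, 19, 22, 40, -5]
Insert 35: 38 > 35 (shift), 8 <= 35 (stop) = 2 comparison(s) -> [8, 35, 38, 19, 22, 40, -5]
Insert 19: 38 > 19 (shift), 35 > 19 (shift), 8 <= 19 (stop) = 3 comparison(s) -> [8, 19, 35, 38, 22, 40, -5]
Insert 22: 38 > 22 (shift), 35 > 22 (shift), 19 <= 22 (stop) = 3 comparison(s) -> [8, 19, 22, 35, 38, 40, -5]
Insert 40: 38 <= 40 (stop) = 1 comparison(s) -> [8, 19, 22, 35, 38, 40, -5]
Insert -5: 40 > -5 (shift), 38 > -5 (shift), 35 > -5 (shift), 22 > -5 (shift), 19 > -5 (shift), 8 > -5 (shift), reached front = 6 comparison(s) -> [-5, 8, 19, 22, 35, 38, 40]
Total comparisons: 1 + 2 + 3 + 3 + 1 + 6 = 16
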